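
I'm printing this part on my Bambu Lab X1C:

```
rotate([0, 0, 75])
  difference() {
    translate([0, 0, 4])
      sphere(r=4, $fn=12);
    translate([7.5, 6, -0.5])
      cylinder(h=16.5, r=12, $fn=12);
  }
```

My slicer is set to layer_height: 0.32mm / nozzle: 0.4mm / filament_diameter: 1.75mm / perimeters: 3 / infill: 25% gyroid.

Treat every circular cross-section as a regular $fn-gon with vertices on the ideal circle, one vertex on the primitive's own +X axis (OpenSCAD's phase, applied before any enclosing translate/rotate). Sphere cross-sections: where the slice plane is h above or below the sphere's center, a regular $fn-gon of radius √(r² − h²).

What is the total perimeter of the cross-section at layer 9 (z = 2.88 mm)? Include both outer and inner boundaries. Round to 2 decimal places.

15.55 mm

At z = 2.88 mm: the sphere: section is a regular 12-gon, circumradius = √(r²−h²) = √(4²−1.12²) = 3.840 (perimeter = 2·12·3.840·sin(180°/12) = 23.85 mm); the r=12 cylinder at (7.5, 6) contributes a regular 12-gon of circumradius 12 (perimeter = 2·12·12.000·sin(180°/12) = 74.54 mm); After the difference (first − rest): starting from the r=4 sphere, the r=12 cylinder at (7.5, 6) partially overlaps it — only the 36.17 mm² overlap (of its 432.00 mm²) is removed, clipping the outline — boundary = 15.55 mm; (whole slice rotated 75° about Z — lengths, areas and connectivity unchanged). Overall, the cross-section is a single solid region. Total boundary length (outer) = 15.55 mm.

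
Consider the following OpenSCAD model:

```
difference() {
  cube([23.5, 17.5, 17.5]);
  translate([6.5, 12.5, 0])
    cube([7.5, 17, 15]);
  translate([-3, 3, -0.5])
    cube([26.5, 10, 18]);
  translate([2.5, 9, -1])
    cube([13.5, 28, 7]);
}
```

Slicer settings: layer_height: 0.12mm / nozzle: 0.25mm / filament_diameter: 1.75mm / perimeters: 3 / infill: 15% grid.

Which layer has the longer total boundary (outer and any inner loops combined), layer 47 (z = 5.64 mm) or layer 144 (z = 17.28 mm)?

Layer 47 (z = 5.64): the cube is present — its section is the full 23.5×17.5 rectangle (perimeter 82.00 mm); the 7.5×17 cube at (6.5, 12.5) contributes its full rectangle (perimeter 49.00 mm); the 26.5×10 cube at (-3, 3) contributes its full rectangle (perimeter 73.00 mm); the cube at (2.5, 9) is present — its section is the full 13.5×28 rectangle (perimeter 83.00 mm); Taking the first minus the rest: starting from the 23.5×17.5 cube, the 7.5×17 cube at (6.5, 12.5) partially overlaps it — only the 37.50 mm² overlap (of its 127.50 mm²) is removed, clipping the outline; the 26.5×10 cube at (-3, 3) partially overlaps it — only the 231.25 mm² overlap (of its 265.00 mm²) is removed, clipping the outline; the 13.5×28 cube at (2.5, 9) partially overlaps it — only the 27.00 mm² overlap (of its 378.00 mm²) is removed, clipping the outline — boundary = 91.00 mm. So its perimeter = 91.00 mm. Layer 144 (z = 17.28): the cube (footprint 23.5×17.5) is included at this height (perimeter 82.00 mm); the cube at (6.5, 12.5) does not reach this height (z outside [0, 15]); the 26.5×10 cube at (-3, 3) contributes its full rectangle (perimeter 73.00 mm); the cube at (2.5, 9) is absent (z outside [-1, 6]); Taking the first minus the rest: starting from the 23.5×17.5 cube, the 26.5×10 cube at (-3, 3) partially overlaps it — only the 235.00 mm² overlap (of its 265.00 mm²) is removed, clipping the outline — boundary = 109.00 mm. So its perimeter = 109.00 mm. Layer 144 is larger (109.00 vs 91.00 mm).

layer 144 (z = 17.28 mm)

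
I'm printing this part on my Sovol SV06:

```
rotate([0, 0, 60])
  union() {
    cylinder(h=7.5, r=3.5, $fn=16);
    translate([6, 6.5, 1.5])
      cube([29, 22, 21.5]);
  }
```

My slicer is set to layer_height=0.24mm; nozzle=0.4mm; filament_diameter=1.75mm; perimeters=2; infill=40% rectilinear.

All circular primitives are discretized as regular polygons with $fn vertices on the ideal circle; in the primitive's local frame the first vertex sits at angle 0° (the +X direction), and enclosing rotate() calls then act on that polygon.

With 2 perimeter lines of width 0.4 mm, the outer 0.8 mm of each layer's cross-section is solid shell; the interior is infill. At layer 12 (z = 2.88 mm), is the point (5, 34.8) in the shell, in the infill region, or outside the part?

infill

At z = 2.88 mm: the cylinder: section is a regular 16-gon, circumradius r=3.5; the 29×22 cube at (6, 6.5) contributes its full rectangle; Combining (union): the 2 present regions are separate (no shared area or edge), so areas and boundary lengths simply add and each stays a separate island — 2 connected regions; (rotated 60° about Z; rotation is an isometry so areas/perimeters/island counts are preserved). Overall, the cross-section has 2 separate islands. Undo the 60° rotation: the query point maps to (32.638, 13.070) in the un-rotated model frame. The nearest boundary edge runs (35.00, 28.50)→(35.00, 6.50); distance from the point to it = 2.36 mm. (Shell/infill is judged within the island containing the point — the largest one.) The point is inside the cross-section and 2.36 mm from the nearest boundary — more than the 0.8 mm shell width (2 × 0.4), so it's in the infill interior.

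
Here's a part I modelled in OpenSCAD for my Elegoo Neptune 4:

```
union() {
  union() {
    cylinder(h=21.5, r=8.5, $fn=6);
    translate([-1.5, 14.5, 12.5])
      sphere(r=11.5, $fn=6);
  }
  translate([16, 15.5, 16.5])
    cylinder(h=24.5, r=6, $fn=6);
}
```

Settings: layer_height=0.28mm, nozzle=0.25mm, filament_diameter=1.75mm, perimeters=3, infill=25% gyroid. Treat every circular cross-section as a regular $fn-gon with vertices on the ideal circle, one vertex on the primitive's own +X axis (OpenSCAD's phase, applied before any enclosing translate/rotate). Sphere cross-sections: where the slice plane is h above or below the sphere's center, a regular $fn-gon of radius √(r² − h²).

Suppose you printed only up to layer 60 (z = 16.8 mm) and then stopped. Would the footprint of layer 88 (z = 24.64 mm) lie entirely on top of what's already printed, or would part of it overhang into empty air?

Compare the two slices. At z = 16.8: the r=8.5 cylinder gives a regular 6-gon of circumradius 8.5 (constant along its height) (area = (6/2)·8.500²·sin(360°/6) = 187.71 mm²); the r=11.5 sphere at (-1.5, 14.5) contributes a regular 6-gon of circumradius √(11.5²−4.3²) = 10.666 (area = (6/2)·10.666²·sin(360°/6) = 295.56 mm²); Merging all regions: the regions partially overlap — summed areas 483.27 mm² minus the doubly-counted overlap 19.23 mm² gives 464.04 mm² — area = 464.04 mm²; the r=6 cylinder at (16, 15.5) gives a regular 6-gon of circumradius 6 (constant along its height) (area = (6/2)·6.000²·sin(360°/6) = 93.53 mm²); Combining (union): the 2 present regions are separate (no shared area or edge), so areas and boundary lengths simply add and each stays a separate island — area = 557.57 mm². At z = 24.64: the cylinder does not reach this height (z outside [0, 21.5]); the sphere at (-1.5, 14.5) is absent (|z−center|=12.140 > r=11.5); Merging all regions: nothing is present at this height; the r=6 cylinder at (16, 15.5) contributes a regular 6-gon of circumradius 6 (area = (6/2)·6.000²·sin(360°/6) = 93.53 mm²); Combining (union): only the r=6 cylinder at (16, 15.5) is present, so the union is just that shape — area = 93.53 mm². Checking containment: the cross-section at z = 24.64 is a subset of the cross-section at z = 16.8.

entirely on top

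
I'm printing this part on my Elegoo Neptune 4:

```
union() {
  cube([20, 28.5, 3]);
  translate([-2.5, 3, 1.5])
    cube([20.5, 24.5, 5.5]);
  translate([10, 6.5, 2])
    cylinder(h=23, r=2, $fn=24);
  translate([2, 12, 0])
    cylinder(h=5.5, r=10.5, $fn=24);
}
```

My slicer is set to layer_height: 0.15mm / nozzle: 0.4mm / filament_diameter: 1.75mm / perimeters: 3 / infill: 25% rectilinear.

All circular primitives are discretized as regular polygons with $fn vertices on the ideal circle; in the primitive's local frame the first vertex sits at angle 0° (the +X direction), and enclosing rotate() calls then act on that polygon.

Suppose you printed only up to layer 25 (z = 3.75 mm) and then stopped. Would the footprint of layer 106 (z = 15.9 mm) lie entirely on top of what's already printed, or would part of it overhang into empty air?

Compare the two slices. At z = 3.75: the cube is not intersected at this z (z outside [0, 3]); the cube at (-2.5, 3) is present — its section is the full 20.5×24.5 rectangle (area 502.25 mm²); the r=2 cylinder at (10, 6.5) gives a regular 24-gon of circumradius 2 (constant along its height) (area = (24/2)·2.000²·sin(360°/24) = 12.42 mm²); the r=10.5 cylinder at (2, 12) contributes a regular 24-gon of circumradius 10.5 (area = (24/2)·10.500²·sin(360°/24) = 342.42 mm²); Taking the union: the regions partially overlap — summed areas 857.09 mm² minus the doubly-counted overlap 264.44 mm² gives 592.65 mm² — area = 592.65 mm². At z = 15.9: the cube is absent (z outside [0, 3]); the cube at (-2.5, 3) is not intersected at this z (z outside [1.5, 7]); the r=2 cylinder at (10, 6.5) gives a regular 24-gon of circumradius 2 (constant along its height) (area = (24/2)·2.000²·sin(360°/24) = 12.42 mm²); the cylinder at (2, 12) does not reach this height (z outside [0, 5.5]); Combining (union): only the r=2 cylinder at (10, 6.5) is present, so the union is just that shape — area = 12.42 mm². Checking containment: the cross-section at z = 15.9 is a subset of the cross-section at z = 3.75.

entirely on top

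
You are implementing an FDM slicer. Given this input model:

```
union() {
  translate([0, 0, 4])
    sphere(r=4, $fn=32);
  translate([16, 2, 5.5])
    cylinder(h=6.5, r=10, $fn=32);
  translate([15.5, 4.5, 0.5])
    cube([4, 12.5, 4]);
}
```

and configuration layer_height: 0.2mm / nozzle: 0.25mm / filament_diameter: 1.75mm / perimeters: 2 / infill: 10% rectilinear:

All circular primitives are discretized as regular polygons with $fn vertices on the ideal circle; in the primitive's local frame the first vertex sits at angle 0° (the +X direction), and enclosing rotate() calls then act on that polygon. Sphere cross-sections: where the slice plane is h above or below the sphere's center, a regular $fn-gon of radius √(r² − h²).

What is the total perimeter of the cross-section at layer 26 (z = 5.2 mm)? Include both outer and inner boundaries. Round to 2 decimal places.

At z = 5.2 mm: the sphere: section is a regular 32-gon, circumradius = √(r²−h²) = √(4²−1.2²) = 3.816 (perimeter = 2·32·3.816·sin(180°/32) = 23.94 mm); the cylinder at (16, 2) does not reach this height (z outside [5.5, 12]); the cube at (15.5, 4.5) does not reach this height (z outside [0.5, 4.5]); Merging all regions: only the r=4 sphere is present, so the union is just that shape — boundary = 23.94 mm. Overall, the cross-section is a single solid region. Total boundary length (outer) = 23.94 mm.

23.94 mm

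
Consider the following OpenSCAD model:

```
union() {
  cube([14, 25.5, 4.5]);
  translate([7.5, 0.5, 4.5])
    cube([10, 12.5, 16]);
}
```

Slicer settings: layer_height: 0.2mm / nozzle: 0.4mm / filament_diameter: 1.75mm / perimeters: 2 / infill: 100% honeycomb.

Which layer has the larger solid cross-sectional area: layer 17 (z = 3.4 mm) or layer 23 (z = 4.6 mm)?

Layer 17 (z = 3.4): the cube is present — its section is the full 14×25.5 rectangle (area 357.00 mm²); the cube at (7.5, 0.5) does not reach this height (z outside [4.5, 20.5]); Merging all regions: only the 14×25.5 cube is present, so the union is just that shape — area = 357.00 mm². So its area = 357.00 mm². Layer 23 (z = 4.6): the cube does not reach this height (z outside [0, 4.5]); the 10×12.5 cube at (7.5, 0.5) contributes its full rectangle (area 125.00 mm²); Taking the union: only the 10×12.5 cube at (7.5, 0.5) is present, so the union is just that shape — area = 125.00 mm². So its area = 125.00 mm². Layer 17 is larger (357.00 vs 125.00 mm²).

layer 17 (z = 3.4 mm)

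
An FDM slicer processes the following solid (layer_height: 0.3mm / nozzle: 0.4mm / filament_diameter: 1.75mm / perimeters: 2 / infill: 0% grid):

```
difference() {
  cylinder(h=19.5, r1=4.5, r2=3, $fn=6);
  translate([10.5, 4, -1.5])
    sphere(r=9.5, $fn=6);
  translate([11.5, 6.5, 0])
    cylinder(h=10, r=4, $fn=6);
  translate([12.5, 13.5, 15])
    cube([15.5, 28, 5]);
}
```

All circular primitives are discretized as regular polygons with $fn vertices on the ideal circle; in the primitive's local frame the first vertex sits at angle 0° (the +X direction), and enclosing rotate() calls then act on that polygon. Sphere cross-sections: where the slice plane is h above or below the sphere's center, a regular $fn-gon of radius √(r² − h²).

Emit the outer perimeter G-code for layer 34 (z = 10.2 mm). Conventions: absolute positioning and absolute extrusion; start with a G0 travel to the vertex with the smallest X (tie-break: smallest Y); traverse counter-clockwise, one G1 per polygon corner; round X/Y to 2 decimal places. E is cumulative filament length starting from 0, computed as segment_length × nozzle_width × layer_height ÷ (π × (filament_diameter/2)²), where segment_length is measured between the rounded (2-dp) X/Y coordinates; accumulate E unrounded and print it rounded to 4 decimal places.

G0 X-3.72 Y0.00 Z10.20
G1 X-1.86 Y-3.22 E0.1855
G1 X1.86 Y-3.22 E0.3711
G1 X3.72 Y0.00 E0.5566
G1 X1.86 Y3.22 E0.7422
G1 X-1.86 Y3.22 E0.9277
G1 X-3.72 Y0.00 E1.1133

At z = 10.2 mm: the cone: at t=0.523 of its height the radius interpolates to r₁+(r₂−r₁)t = 3.715, giving a regular 6-gon of that circumradius; the sphere at (10.5, 4) is not intersected at this z (|z−center|=11.700 > r=9.5); the cylinder at (11.5, 6.5) is not intersected at this z (z outside [0, 10]); the cube at (12.5, 13.5) is absent (z outside [15, 20]); Taking the first minus the rest: none of the subtracted shapes is present at this height, so the cone is unchanged — 1 connected region. The outline is a single polygon with 6 vertices. Extrusion per mm of travel: 0.4 × 0.3 / (π × 0.875²) = 0.049890. Accumulating E over each segment gives final E = 1.1133.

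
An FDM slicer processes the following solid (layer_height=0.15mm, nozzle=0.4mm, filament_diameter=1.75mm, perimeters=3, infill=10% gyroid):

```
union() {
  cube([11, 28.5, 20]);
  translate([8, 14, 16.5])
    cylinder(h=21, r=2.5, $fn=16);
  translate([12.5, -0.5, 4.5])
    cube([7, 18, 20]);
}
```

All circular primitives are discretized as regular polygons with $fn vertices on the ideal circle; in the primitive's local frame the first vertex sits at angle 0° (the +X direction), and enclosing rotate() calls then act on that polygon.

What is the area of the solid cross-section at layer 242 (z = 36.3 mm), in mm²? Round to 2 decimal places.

At z = 36.3 mm: the cube is absent (z outside [0, 20]); the cylinder at (8, 14): section is a regular 16-gon, circumradius r=2.5 (area = (16/2)·2.500²·sin(360°/16) = 19.13 mm²); the cube at (12.5, -0.5) does not reach this height (z outside [4.5, 24.5]); Combining (union): only the r=2.5 cylinder at (8, 14) is present, so the union is just that shape — area = 19.13 mm². Overall, the cross-section is a single solid region. Net area = 19.13 mm².

19.13 mm²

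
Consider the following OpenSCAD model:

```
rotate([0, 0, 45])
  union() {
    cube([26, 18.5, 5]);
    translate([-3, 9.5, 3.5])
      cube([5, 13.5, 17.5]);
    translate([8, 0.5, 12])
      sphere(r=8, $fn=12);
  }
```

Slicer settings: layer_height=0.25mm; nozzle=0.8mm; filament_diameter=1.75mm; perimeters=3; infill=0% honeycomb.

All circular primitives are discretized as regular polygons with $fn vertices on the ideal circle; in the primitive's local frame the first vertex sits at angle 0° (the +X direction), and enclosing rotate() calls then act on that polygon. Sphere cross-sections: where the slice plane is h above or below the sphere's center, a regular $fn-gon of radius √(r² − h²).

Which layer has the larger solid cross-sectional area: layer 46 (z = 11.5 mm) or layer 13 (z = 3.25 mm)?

layer 13 (z = 3.25 mm)

Layer 46 (z = 11.5): the cube does not reach this height (z outside [0, 5]); the 5×13.5 cube at (-3, 9.5) contributes its full rectangle (area 67.50 mm²); the r=8 sphere at (8, 0.5) slices to a regular 12-gon of circumradius 7.984 (√(r²−h²) with h=0.5 from center) (area = (12/2)·7.984²·sin(360°/12) = 191.25 mm²); Combining (union): the 2 present regions are separate (no shared area or edge), so areas and boundary lengths simply add and each stays a separate island — area = 258.75 mm²; (whole slice rotated 45° about Z — lengths, areas and connectivity unchanged). So its area = 258.75 mm². Layer 13 (z = 3.25): the cube is present — its section is the full 26×18.5 rectangle (area 481.00 mm²); the cube at (-3, 9.5) does not reach this height (z outside [3.5, 21]); the sphere at (8, 0.5) is absent (|z−center|=8.750 > r=8); Combining (union): only the 26×18.5 cube is present, so the union is just that shape — area = 481.00 mm²; (whole slice rotated 45° about Z — lengths, areas and connectivity unchanged). So its area = 481.00 mm². Layer 13 is larger (481.00 vs 258.75 mm²).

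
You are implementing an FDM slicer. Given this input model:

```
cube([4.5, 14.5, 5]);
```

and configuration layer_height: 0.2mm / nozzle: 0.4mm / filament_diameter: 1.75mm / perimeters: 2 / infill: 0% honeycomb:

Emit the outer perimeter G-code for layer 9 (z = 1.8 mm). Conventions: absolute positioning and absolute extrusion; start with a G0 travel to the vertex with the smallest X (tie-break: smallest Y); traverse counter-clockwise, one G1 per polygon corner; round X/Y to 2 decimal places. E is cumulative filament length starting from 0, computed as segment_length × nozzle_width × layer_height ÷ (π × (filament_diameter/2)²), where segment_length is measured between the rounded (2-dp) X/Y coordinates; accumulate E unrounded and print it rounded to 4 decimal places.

At z = 1.8 mm: the cube (footprint 4.5×14.5) is included at this height. The outline is a single polygon with 4 vertices. Extrusion per mm of travel: 0.4 × 0.2 / (π × 0.875²) = 0.033260. Accumulating E over each segment gives final E = 1.2639.

G0 X0.00 Y0.00 Z1.80
G1 X4.50 Y0.00 E0.1497
G1 X4.50 Y14.50 E0.6319
G1 X0.00 Y14.50 E0.7816
G1 X0.00 Y0.00 E1.2639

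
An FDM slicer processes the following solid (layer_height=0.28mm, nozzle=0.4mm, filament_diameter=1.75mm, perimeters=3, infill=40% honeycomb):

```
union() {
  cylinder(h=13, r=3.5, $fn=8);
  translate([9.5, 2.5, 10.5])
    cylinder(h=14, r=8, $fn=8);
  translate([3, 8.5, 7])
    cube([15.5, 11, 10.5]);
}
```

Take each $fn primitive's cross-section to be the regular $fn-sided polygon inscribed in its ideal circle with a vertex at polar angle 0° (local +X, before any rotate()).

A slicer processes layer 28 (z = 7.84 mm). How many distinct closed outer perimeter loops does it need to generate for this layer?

At z = 7.84 mm: the r=3.5 cylinder contributes a regular 8-gon of circumradius 3.5; the cylinder at (9.5, 2.5) does not reach this height (z outside [10.5, 24.5]); the 15.5×11 cube at (3, 8.5) contributes its full rectangle; Merging all regions: the 2 present regions are separate (no shared area or edge), so areas and boundary lengths simply add and each stays a separate island — 2 connected regions. The result has 2 disconnected regions.

2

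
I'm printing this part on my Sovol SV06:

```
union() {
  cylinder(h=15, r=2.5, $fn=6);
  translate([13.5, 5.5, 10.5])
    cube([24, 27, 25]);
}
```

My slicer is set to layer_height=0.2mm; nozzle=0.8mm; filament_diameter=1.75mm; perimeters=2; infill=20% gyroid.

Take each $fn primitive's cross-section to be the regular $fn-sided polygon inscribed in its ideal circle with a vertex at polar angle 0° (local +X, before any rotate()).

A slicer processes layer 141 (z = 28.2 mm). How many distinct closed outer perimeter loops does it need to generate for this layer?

At z = 28.2 mm: the cylinder is absent (z outside [0, 15]); the 24×27 cube at (13.5, 5.5) contributes its full rectangle; Taking the union: only the 24×27 cube at (13.5, 5.5) is present, so the union is just that shape — 1 connected region. The result has 1 disconnected region.

1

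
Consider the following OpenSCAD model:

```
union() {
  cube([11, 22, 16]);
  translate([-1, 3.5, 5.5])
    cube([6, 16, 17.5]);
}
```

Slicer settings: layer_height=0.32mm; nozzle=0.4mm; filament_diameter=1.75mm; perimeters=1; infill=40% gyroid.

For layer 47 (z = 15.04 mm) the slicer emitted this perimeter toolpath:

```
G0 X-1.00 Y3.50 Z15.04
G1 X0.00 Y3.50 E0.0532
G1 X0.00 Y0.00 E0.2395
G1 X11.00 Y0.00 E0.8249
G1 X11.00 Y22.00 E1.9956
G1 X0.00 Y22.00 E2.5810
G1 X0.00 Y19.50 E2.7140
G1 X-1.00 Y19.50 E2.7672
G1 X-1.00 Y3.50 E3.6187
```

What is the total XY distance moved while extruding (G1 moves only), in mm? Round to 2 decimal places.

68.00 mm

Sum the Euclidean lengths of each G1 segment: total = 68.00 mm.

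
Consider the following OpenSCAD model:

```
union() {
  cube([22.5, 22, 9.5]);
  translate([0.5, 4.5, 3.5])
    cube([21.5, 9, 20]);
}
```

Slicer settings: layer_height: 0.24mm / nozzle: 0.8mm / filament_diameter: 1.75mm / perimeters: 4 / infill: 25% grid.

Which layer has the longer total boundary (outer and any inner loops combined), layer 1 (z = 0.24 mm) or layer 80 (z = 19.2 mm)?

layer 1 (z = 0.24 mm)

Layer 1 (z = 0.24): the cube is present — its section is the full 22.5×22 rectangle (perimeter 89.00 mm); the cube at (0.5, 4.5) is not intersected at this z (z outside [3.5, 23.5]); Merging all regions: only the 22.5×22 cube is present, so the union is just that shape — boundary = 89.00 mm. So its perimeter = 89.00 mm. Layer 80 (z = 19.2): the cube is not intersected at this z (z outside [0, 9.5]); the cube at (0.5, 4.5) (footprint 21.5×9) is included at this height (perimeter 61.00 mm); Combining (union): only the 21.5×9 cube at (0.5, 4.5) is present, so the union is just that shape — boundary = 61.00 mm. So its perimeter = 61.00 mm. Layer 1 is larger (89.00 vs 61.00 mm).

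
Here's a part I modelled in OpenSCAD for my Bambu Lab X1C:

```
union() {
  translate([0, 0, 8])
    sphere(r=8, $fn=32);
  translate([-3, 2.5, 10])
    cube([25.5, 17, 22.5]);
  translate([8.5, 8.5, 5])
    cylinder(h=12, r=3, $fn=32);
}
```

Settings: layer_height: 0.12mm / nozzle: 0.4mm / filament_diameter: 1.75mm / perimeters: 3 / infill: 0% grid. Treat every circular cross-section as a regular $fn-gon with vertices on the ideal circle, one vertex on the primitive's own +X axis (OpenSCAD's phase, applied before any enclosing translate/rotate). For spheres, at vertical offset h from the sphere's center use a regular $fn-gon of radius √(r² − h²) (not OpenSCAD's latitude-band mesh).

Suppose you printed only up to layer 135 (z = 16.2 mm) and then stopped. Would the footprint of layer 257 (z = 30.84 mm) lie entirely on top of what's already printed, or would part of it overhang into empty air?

entirely on top

Compare the two slices. At z = 16.2: the sphere is absent (|z−center|=8.200 > r=8); the cube at (-3, 2.5) is present — its section is the full 25.5×17 rectangle (area 433.50 mm²); the r=3 cylinder at (8.5, 8.5) gives a regular 32-gon of circumradius 3 (constant along its height) (area = (32/2)·3.000²·sin(360°/32) = 28.09 mm²); Merging all regions: the r=3 cylinder at (8.5, 8.5) lies entirely inside the 25.5×17 cube at (-3, 2.5), so the union is just the 25.5×17 cube at (-3, 2.5) — area = 433.50 mm². At z = 30.84: the sphere does not reach this height (|z−center|=22.840 > r=8); the cube at (-3, 2.5) is present — its section is the full 25.5×17 rectangle (area 433.50 mm²); the cylinder at (8.5, 8.5) does not reach this height (z outside [5, 17]); Merging all regions: only the 25.5×17 cube at (-3, 2.5) is present, so the union is just that shape — area = 433.50 mm². Checking containment: the cross-section at z = 30.84 is a subset of the cross-section at z = 16.2.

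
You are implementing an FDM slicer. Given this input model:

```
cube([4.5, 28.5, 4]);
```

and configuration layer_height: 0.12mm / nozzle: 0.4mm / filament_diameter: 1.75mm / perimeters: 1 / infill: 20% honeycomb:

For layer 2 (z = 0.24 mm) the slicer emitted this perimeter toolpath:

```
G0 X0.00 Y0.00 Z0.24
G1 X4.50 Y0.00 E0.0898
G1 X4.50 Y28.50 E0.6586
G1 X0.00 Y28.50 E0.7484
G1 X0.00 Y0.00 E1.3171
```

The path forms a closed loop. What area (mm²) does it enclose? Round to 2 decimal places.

Apply the shoelace formula to the sequence of (X, Y) vertices; enclosed area = 128.25 mm².

128.25 mm²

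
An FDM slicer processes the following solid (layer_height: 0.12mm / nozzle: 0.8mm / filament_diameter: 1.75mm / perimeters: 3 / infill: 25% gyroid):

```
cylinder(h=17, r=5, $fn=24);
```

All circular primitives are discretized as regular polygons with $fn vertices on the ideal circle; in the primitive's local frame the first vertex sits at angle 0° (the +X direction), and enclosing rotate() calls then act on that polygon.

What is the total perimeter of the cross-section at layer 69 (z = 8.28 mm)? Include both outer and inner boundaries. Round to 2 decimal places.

At z = 8.28 mm: the r=5 cylinder contributes a regular 24-gon of circumradius 5 (perimeter = 2·24·5.000·sin(180°/24) = 31.33 mm). Overall, the cross-section is a single solid region. Total boundary length (outer) = 31.33 mm.

31.33 mm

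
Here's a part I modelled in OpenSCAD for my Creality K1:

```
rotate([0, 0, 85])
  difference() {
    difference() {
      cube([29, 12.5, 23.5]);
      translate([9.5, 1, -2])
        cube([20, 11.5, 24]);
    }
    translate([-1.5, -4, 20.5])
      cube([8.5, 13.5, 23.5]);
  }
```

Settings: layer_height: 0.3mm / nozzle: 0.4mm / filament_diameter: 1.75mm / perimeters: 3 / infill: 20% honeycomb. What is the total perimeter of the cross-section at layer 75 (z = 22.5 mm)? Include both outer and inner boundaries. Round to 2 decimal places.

83.00 mm

At z = 22.5 mm: the cube (footprint 29×12.5) is included at this height (perimeter 83.00 mm); the cube at (9.5, 1) is absent (z outside [-2, 22]); Subtracting the remaining from the first: none of the subtracted shapes is present at this height, so the 29×12.5 cube is unchanged — boundary = 83.00 mm; the cube at (-1.5, -4) is present — its section is the full 8.5×13.5 rectangle (perimeter 44.00 mm); Subtracting the remaining from the first: starting from the result so far, the 8.5×13.5 cube at (-1.5, -4) partially overlaps it — only the 66.50 mm² overlap (of its 114.75 mm²) is removed, clipping the outline — boundary = 83.00 mm; (rotated 85° about Z; rotation is an isometry so areas/perimeters/island counts are preserved). Overall, the cross-section is a single solid region. Total boundary length (outer) = 83.00 mm.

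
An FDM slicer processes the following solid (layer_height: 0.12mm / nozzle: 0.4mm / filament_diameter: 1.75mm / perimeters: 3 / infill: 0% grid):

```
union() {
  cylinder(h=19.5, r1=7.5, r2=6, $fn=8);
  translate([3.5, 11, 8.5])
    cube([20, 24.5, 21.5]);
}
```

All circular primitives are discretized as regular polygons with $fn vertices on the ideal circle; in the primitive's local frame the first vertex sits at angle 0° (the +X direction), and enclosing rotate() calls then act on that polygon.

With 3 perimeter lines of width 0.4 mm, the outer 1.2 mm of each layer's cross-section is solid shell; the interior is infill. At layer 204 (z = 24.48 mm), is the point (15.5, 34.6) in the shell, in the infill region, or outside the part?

At z = 24.48 mm: the cone is not intersected at this z (z outside [0, 19.5]); the 20×24.5 cube at (3.5, 11) contributes its full rectangle; Combining (union): only the 20×24.5 cube at (3.5, 11) is present, so the union is just that shape — 1 connected region. Overall, the cross-section is a single solid region. The nearest boundary edge runs (23.50, 35.50)→(3.50, 35.50); distance from the point to it = 0.90 mm. The point is inside the cross-section, 0.90 mm from the nearest boundary — within the 1.2 mm shell band (3 × 0.4).

shell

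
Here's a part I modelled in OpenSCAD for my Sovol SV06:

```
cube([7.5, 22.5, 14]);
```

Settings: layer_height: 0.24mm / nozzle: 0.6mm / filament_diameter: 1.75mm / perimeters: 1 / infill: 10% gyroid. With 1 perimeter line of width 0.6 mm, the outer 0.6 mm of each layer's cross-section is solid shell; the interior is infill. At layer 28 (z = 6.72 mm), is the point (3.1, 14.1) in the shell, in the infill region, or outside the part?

At z = 6.72 mm: the cube (footprint 7.5×22.5) is included at this height. Overall, the cross-section is a single solid region. The nearest boundary edge runs (0.00, 22.50)→(0.00, 0.00); distance from the point to it = 3.10 mm. The point is inside the cross-section and 3.10 mm from the nearest boundary — more than the 0.6 mm shell width (1 × 0.6), so it's in the infill interior.

infill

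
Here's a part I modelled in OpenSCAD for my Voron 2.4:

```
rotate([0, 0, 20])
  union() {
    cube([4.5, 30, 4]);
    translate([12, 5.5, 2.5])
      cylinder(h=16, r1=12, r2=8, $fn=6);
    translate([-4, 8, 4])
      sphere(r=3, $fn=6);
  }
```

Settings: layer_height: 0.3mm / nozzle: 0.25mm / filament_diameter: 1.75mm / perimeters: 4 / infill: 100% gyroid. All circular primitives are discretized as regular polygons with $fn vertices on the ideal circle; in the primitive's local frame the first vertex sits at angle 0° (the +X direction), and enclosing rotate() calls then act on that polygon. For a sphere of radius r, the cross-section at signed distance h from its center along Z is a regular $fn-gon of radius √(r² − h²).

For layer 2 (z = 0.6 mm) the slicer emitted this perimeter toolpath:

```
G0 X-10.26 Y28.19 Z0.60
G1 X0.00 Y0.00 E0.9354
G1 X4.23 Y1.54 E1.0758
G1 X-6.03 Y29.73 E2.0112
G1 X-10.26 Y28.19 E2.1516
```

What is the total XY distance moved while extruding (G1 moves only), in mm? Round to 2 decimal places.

69.00 mm

Sum the Euclidean lengths of each G1 segment: total = 69.00 mm.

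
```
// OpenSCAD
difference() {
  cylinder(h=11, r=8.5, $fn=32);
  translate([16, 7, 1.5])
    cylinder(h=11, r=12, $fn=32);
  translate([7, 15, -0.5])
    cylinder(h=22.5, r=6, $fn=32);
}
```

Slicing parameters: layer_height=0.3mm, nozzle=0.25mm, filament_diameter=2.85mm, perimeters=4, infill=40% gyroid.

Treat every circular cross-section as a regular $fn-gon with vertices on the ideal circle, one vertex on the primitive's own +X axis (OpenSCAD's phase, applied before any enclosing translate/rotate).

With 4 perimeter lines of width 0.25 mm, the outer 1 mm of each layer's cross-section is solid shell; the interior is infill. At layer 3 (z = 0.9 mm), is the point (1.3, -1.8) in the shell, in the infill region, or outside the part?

At z = 0.9 mm: the r=8.5 cylinder gives a regular 32-gon of circumradius 8.5 (constant along its height); the cylinder at (16, 7) does not reach this height (z outside [1.5, 12.5]); the r=6 cylinder at (7, 15) gives a regular 32-gon of circumradius 6 (constant along its height); Taking the first minus the rest: starting from the r=8.5 cylinder, the r=6 cylinder at (7, 15) misses the remaining region (no effect) — 1 connected region. Overall, the cross-section is a single solid region. The nearest boundary edge runs (6.01, -6.01)→(4.72, -7.07); distance from the point to it = 6.24 mm. The point is inside the cross-section and 6.24 mm from the nearest boundary — more than the 1 mm shell width (4 × 0.25), so it's in the infill interior.

infill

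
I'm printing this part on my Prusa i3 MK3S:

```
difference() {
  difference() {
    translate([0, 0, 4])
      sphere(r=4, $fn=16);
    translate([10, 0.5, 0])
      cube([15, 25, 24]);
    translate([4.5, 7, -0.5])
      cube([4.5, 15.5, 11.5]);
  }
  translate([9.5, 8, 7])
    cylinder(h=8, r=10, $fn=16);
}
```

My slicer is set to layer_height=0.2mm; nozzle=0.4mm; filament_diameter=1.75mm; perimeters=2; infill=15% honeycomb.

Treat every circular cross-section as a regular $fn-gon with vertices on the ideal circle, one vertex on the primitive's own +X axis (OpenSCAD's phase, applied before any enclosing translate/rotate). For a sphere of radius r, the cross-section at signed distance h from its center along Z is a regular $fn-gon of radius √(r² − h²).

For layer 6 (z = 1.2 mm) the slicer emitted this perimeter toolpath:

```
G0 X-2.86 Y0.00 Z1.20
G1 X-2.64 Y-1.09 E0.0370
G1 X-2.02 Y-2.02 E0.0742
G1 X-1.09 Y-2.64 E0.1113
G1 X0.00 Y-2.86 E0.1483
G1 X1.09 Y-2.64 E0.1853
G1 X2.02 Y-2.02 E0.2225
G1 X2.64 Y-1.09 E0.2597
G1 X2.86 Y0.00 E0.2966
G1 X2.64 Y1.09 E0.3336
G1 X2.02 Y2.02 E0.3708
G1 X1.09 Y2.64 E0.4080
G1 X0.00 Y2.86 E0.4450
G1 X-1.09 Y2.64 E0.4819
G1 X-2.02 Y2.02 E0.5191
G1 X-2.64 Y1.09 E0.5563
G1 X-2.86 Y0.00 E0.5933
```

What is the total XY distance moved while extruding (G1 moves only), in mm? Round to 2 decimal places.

Sum the Euclidean lengths of each G1 segment: total = 17.84 mm.

17.84 mm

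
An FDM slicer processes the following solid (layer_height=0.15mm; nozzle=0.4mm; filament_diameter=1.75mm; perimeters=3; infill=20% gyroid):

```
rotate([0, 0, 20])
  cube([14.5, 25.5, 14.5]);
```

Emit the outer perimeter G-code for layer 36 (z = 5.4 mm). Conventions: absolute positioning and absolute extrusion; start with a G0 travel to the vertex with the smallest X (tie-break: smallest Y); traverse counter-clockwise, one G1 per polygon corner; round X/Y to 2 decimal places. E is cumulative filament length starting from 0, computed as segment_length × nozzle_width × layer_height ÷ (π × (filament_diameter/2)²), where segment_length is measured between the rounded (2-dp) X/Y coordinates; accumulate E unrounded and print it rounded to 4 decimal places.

At z = 5.4 mm: the cube (footprint 14.5×25.5) is included at this height; (rotated 20° about Z; rotation is an isometry so areas/perimeters/island counts are preserved). The outline is a single polygon with 4 vertices. Extrusion per mm of travel: 0.4 × 0.15 / (π × 0.875²) = 0.024945. Accumulating E over each segment gives final E = 1.9956.

G0 X-8.72 Y23.96 Z5.40
G1 X0.00 Y0.00 E0.6360
G1 X13.63 Y4.96 E0.9979
G1 X4.90 Y28.92 E1.6340
G1 X-8.72 Y23.96 E1.9956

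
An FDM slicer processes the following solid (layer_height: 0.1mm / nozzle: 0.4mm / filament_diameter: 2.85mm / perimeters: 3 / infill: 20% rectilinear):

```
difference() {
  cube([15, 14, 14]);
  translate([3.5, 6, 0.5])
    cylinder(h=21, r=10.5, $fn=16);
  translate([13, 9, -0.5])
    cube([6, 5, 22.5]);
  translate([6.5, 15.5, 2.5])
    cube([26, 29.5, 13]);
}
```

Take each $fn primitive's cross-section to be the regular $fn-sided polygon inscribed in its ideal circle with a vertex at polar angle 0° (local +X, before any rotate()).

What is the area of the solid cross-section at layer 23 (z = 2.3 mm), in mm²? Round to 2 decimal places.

19.06 mm²

At z = 2.3 mm: the cube is present — its section is the full 15×14 rectangle (area 210.00 mm²); the cylinder at (3.5, 6): section is a regular 16-gon, circumradius r=10.5 (area = (16/2)·10.500²·sin(360°/16) = 337.53 mm²); the 6×5 cube at (13, 9) contributes its full rectangle (area 30.00 mm²); the cube at (6.5, 15.5) is not intersected at this z (z outside [2.5, 15.5]); After the difference (first − rest): starting from the 15×14 cube (210.00 mm²), the r=10.5 cylinder at (3.5, 6) partially overlaps it — only the 181.28 mm² overlap (of its 337.53 mm²) is removed, clipping the outline; the 6×5 cube at (13, 9) partially overlaps it — only the 9.66 mm² overlap (of its 30.00 mm²) is removed, clipping the outline — area = 19.06 mm². Overall, the cross-section has 2 separate islands. Net area = 19.06 mm².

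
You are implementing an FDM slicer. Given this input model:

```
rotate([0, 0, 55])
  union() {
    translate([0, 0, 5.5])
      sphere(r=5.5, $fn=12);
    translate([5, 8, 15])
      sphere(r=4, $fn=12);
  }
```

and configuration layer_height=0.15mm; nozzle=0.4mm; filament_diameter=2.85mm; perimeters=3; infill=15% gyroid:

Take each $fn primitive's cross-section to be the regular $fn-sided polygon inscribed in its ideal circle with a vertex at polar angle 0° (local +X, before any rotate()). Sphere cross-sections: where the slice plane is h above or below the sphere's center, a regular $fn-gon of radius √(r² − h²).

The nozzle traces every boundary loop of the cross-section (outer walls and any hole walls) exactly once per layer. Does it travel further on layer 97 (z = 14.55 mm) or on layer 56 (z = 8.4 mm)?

Layer 97 (z = 14.55): the sphere is absent (|z−center|=9.050 > r=5.5); the sphere at (5, 8): section is a regular 12-gon, circumradius = √(r²−h²) = √(4²−0.45²) = 3.975 (perimeter = 2·12·3.975·sin(180°/12) = 24.69 mm); Merging all regions: only the r=4 sphere at (5, 8) is present, so the union is just that shape — boundary = 24.69 mm; (whole slice rotated 55° about Z — lengths, areas and connectivity unchanged). So its perimeter = 24.69 mm. Layer 56 (z = 8.4): the sphere: section is a regular 12-gon, circumradius = √(r²−h²) = √(5.5²−2.9²) = 4.673 (perimeter = 2·12·4.673·sin(180°/12) = 29.03 mm); the sphere at (5, 8) does not reach this height (|z−center|=6.600 > r=4); Taking the union: only the r=5.5 sphere is present, so the union is just that shape — boundary = 29.03 mm; (whole slice rotated 55° about Z — lengths, areas and connectivity unchanged). So its perimeter = 29.03 mm. Layer 56 is larger (29.03 vs 24.69 mm).

layer 56 (z = 8.4 mm)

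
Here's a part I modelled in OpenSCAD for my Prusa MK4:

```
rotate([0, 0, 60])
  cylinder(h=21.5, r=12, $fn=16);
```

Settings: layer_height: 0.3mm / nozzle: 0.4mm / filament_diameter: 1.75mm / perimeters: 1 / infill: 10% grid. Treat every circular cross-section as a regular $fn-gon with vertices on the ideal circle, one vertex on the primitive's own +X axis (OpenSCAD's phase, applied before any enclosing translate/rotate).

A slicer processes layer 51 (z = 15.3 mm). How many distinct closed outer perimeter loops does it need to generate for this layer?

At z = 15.3 mm: the r=12 cylinder contributes a regular 16-gon of circumradius 12; (rotated 60° about Z; rotation is an isometry so areas/perimeters/island counts are preserved). The result has 1 disconnected region.

1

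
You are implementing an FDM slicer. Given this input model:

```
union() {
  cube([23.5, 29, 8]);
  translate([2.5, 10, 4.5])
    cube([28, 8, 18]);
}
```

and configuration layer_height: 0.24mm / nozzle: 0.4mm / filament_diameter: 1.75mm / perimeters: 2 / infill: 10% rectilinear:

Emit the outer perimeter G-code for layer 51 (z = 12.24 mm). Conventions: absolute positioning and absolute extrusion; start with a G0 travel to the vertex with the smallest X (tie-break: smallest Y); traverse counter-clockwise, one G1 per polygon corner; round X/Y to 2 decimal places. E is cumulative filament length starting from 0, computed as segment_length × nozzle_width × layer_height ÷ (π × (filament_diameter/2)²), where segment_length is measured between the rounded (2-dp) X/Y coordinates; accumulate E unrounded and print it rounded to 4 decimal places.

G0 X2.50 Y10.00 Z12.24
G1 X30.50 Y10.00 E1.1175
G1 X30.50 Y18.00 E1.4368
G1 X2.50 Y18.00 E2.5544
G1 X2.50 Y10.00 E2.8737

At z = 12.24 mm: the cube is absent (z outside [0, 8]); the cube at (2.5, 10) (footprint 28×8) is included at this height; Taking the union: only the 28×8 cube at (2.5, 10) is present, so the union is just that shape — 1 connected region. The outline is a single polygon with 4 vertices. Extrusion per mm of travel: 0.4 × 0.24 / (π × 0.875²) = 0.039912. Accumulating E over each segment gives final E = 2.8737.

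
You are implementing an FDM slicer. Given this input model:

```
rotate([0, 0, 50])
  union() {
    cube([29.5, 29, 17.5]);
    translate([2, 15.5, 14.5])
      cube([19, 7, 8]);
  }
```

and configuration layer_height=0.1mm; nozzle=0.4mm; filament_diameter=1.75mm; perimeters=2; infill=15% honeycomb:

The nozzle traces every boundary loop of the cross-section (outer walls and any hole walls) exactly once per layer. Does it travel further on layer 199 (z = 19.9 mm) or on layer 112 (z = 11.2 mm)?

layer 112 (z = 11.2 mm)

Layer 199 (z = 19.9): the cube does not reach this height (z outside [0, 17.5]); the 19×7 cube at (2, 15.5) contributes its full rectangle (perimeter 52.00 mm); Merging all regions: only the 19×7 cube at (2, 15.5) is present, so the union is just that shape — boundary = 52.00 mm; (rotated 50° about Z; rotation is an isometry so areas/perimeters/island counts are preserved). So its perimeter = 52.00 mm. Layer 112 (z = 11.2): the cube (footprint 29.5×29) is included at this height (perimeter 117.00 mm); the cube at (2, 15.5) is not intersected at this z (z outside [14.5, 22.5]); Merging all regions: only the 29.5×29 cube is present, so the union is just that shape — boundary = 117.00 mm; (rotated 50° about Z; rotation is an isometry so areas/perimeters/island counts are preserved). So its perimeter = 117.00 mm. Layer 112 is larger (117.00 vs 52.00 mm).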